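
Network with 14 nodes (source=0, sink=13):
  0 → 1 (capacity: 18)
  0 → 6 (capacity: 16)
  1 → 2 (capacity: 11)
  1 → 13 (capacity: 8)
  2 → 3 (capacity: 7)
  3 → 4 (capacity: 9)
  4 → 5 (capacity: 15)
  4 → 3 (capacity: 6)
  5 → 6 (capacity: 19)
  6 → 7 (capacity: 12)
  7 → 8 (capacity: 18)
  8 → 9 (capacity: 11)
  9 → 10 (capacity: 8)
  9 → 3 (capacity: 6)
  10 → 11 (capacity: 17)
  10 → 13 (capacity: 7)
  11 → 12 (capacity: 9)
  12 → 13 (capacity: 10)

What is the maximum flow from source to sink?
Maximum flow = 16

Max flow: 16

Flow assignment:
  0 → 1: 8/18
  0 → 6: 8/16
  1 → 13: 8/8
  6 → 7: 8/12
  7 → 8: 8/18
  8 → 9: 8/11
  9 → 10: 8/8
  10 → 11: 1/17
  10 → 13: 7/7
  11 → 12: 1/9
  12 → 13: 1/10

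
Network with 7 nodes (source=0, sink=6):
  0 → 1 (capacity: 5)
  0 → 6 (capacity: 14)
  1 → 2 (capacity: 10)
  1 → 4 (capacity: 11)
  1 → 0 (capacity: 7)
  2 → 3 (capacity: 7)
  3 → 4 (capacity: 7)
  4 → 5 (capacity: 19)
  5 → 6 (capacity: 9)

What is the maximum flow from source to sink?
Maximum flow = 19

Max flow: 19

Flow assignment:
  0 → 1: 5/5
  0 → 6: 14/14
  1 → 4: 5/11
  4 → 5: 5/19
  5 → 6: 5/9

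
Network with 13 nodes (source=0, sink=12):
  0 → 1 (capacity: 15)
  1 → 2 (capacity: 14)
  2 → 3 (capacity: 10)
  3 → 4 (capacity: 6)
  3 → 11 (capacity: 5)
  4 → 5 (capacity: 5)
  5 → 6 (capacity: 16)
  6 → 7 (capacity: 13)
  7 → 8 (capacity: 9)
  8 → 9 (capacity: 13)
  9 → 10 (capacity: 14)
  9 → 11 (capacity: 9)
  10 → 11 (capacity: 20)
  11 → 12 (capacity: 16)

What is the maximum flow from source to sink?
Maximum flow = 10

Max flow: 10

Flow assignment:
  0 → 1: 10/15
  1 → 2: 10/14
  2 → 3: 10/10
  3 → 4: 5/6
  3 → 11: 5/5
  4 → 5: 5/5
  5 → 6: 5/16
  6 → 7: 5/13
  7 → 8: 5/9
  8 → 9: 5/13
  9 → 11: 5/9
  11 → 12: 10/16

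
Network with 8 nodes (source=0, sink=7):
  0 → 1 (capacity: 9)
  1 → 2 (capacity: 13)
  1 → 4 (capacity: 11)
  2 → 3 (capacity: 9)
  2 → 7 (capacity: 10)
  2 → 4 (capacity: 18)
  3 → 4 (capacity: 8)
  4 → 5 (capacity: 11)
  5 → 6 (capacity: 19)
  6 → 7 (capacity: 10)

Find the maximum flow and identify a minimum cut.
Max flow = 9, Min cut edges: (0,1)

Maximum flow: 9
Minimum cut: (0,1)
Partition: S = [0], T = [1, 2, 3, 4, 5, 6, 7]

Max-flow min-cut theorem verified: both equal 9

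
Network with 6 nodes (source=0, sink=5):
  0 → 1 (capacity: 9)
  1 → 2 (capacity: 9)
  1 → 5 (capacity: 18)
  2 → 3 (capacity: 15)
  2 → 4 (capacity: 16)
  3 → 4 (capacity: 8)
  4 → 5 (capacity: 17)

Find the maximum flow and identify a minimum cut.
Max flow = 9, Min cut edges: (0,1)

Maximum flow: 9
Minimum cut: (0,1)
Partition: S = [0], T = [1, 2, 3, 4, 5]

Max-flow min-cut theorem verified: both equal 9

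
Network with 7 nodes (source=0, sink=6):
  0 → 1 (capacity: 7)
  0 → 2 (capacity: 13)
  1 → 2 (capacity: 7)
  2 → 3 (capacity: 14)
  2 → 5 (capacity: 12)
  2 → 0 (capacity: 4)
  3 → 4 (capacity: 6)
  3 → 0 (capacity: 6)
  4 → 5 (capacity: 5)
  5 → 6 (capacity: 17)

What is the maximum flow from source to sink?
Maximum flow = 17

Max flow: 17

Flow assignment:
  0 → 1: 7/7
  0 → 2: 11/13
  1 → 2: 7/7
  2 → 3: 6/14
  2 → 5: 12/12
  3 → 4: 5/6
  3 → 0: 1/6
  4 → 5: 5/5
  5 → 6: 17/17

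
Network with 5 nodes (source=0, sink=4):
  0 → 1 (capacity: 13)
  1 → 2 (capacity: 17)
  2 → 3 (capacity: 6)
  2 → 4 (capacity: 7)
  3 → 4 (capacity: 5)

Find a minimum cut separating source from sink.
Min cut value = 12, edges: (2,4), (3,4)

Min cut value: 12
Partition: S = [0, 1, 2, 3], T = [4]
Cut edges: (2,4), (3,4)

By max-flow min-cut theorem, max flow = min cut = 12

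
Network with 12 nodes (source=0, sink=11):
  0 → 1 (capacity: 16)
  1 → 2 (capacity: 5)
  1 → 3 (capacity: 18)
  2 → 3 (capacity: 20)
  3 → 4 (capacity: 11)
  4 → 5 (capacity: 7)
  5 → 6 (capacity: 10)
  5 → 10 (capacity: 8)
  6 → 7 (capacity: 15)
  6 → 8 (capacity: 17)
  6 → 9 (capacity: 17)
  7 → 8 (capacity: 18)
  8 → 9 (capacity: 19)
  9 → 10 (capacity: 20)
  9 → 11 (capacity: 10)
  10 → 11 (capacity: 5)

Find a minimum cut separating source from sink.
Min cut value = 7, edges: (4,5)

Min cut value: 7
Partition: S = [0, 1, 2, 3, 4], T = [5, 6, 7, 8, 9, 10, 11]
Cut edges: (4,5)

By max-flow min-cut theorem, max flow = min cut = 7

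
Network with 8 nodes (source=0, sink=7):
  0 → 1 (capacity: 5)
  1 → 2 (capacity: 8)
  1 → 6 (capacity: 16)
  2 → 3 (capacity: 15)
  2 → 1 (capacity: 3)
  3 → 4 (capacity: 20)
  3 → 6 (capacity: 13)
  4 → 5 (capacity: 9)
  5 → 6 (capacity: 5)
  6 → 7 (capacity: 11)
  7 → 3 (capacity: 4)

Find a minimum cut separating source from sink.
Min cut value = 5, edges: (0,1)

Min cut value: 5
Partition: S = [0], T = [1, 2, 3, 4, 5, 6, 7]
Cut edges: (0,1)

By max-flow min-cut theorem, max flow = min cut = 5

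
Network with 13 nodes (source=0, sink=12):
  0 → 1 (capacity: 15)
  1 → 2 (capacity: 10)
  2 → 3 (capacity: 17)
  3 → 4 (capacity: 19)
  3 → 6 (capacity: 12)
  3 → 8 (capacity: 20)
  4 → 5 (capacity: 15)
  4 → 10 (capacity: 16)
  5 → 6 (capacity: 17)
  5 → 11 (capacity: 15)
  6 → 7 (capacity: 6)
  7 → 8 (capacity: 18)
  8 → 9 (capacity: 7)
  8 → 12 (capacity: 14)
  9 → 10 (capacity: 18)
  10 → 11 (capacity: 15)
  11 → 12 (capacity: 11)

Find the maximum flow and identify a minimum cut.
Max flow = 10, Min cut edges: (1,2)

Maximum flow: 10
Minimum cut: (1,2)
Partition: S = [0, 1], T = [2, 3, 4, 5, 6, 7, 8, 9, 10, 11, 12]

Max-flow min-cut theorem verified: both equal 10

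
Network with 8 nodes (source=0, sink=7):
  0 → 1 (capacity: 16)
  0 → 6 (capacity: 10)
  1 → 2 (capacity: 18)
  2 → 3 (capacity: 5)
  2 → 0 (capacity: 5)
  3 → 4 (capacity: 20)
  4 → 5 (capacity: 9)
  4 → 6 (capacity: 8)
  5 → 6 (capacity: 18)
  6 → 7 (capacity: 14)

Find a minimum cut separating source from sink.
Min cut value = 14, edges: (6,7)

Min cut value: 14
Partition: S = [0, 1, 2, 3, 4, 5, 6], T = [7]
Cut edges: (6,7)

By max-flow min-cut theorem, max flow = min cut = 14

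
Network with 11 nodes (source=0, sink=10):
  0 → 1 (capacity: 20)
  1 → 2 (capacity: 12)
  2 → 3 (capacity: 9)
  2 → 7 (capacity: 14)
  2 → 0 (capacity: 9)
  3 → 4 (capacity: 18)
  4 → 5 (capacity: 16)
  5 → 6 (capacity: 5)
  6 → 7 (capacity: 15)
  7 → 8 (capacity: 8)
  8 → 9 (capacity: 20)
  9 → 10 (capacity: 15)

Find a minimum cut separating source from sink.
Min cut value = 8, edges: (7,8)

Min cut value: 8
Partition: S = [0, 1, 2, 3, 4, 5, 6, 7], T = [8, 9, 10]
Cut edges: (7,8)

By max-flow min-cut theorem, max flow = min cut = 8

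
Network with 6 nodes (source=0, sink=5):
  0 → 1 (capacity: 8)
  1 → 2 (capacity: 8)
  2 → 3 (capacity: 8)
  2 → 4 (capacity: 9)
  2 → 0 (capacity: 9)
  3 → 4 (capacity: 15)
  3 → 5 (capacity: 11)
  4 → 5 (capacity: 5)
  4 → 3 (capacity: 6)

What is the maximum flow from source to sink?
Maximum flow = 8

Max flow: 8

Flow assignment:
  0 → 1: 8/8
  1 → 2: 8/8
  2 → 3: 8/8
  3 → 5: 8/11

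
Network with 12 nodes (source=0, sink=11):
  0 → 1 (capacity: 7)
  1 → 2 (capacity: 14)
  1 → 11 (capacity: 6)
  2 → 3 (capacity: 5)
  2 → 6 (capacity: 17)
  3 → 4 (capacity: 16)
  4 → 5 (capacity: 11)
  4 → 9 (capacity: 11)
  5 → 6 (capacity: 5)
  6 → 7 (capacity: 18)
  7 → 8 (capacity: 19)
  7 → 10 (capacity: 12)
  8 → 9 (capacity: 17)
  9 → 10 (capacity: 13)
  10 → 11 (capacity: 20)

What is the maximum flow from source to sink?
Maximum flow = 7

Max flow: 7

Flow assignment:
  0 → 1: 7/7
  1 → 2: 1/14
  1 → 11: 6/6
  2 → 6: 1/17
  6 → 7: 1/18
  7 → 10: 1/12
  10 → 11: 1/20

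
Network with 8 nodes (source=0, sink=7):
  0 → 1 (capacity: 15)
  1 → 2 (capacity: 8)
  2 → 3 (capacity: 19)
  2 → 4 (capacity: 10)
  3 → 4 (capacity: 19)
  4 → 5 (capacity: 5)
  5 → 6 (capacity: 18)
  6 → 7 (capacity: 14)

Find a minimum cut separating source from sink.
Min cut value = 5, edges: (4,5)

Min cut value: 5
Partition: S = [0, 1, 2, 3, 4], T = [5, 6, 7]
Cut edges: (4,5)

By max-flow min-cut theorem, max flow = min cut = 5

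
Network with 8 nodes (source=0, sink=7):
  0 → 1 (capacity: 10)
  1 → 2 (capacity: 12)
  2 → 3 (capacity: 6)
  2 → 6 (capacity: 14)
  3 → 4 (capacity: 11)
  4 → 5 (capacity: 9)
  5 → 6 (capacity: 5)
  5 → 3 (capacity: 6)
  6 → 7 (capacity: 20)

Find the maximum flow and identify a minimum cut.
Max flow = 10, Min cut edges: (0,1)

Maximum flow: 10
Minimum cut: (0,1)
Partition: S = [0], T = [1, 2, 3, 4, 5, 6, 7]

Max-flow min-cut theorem verified: both equal 10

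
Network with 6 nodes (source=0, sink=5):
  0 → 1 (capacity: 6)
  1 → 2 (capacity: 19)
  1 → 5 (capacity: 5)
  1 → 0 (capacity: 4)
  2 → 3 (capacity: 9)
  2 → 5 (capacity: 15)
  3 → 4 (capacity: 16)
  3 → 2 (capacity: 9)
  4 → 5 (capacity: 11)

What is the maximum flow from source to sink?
Maximum flow = 6

Max flow: 6

Flow assignment:
  0 → 1: 6/6
  1 → 2: 1/19
  1 → 5: 5/5
  2 → 5: 1/15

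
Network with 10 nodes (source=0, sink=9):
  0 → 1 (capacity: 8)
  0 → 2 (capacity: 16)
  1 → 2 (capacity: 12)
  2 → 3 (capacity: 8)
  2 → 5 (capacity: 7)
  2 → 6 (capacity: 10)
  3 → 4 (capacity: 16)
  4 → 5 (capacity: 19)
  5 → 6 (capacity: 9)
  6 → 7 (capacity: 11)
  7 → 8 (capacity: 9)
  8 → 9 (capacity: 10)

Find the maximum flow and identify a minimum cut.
Max flow = 9, Min cut edges: (7,8)

Maximum flow: 9
Minimum cut: (7,8)
Partition: S = [0, 1, 2, 3, 4, 5, 6, 7], T = [8, 9]

Max-flow min-cut theorem verified: both equal 9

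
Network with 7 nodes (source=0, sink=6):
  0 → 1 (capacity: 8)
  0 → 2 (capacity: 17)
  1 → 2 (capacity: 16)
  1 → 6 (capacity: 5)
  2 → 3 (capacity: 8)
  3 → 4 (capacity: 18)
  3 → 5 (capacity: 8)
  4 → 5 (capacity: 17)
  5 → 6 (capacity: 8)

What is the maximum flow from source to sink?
Maximum flow = 13

Max flow: 13

Flow assignment:
  0 → 1: 5/8
  0 → 2: 8/17
  1 → 6: 5/5
  2 → 3: 8/8
  3 → 5: 8/8
  5 → 6: 8/8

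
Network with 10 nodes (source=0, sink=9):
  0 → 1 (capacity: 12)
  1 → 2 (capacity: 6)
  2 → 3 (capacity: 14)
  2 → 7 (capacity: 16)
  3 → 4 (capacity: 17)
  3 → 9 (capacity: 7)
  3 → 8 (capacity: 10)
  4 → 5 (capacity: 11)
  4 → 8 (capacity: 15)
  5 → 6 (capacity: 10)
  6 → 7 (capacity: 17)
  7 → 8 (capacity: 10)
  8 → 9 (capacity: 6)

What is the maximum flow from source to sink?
Maximum flow = 6

Max flow: 6

Flow assignment:
  0 → 1: 6/12
  1 → 2: 6/6
  2 → 3: 6/14
  3 → 9: 6/7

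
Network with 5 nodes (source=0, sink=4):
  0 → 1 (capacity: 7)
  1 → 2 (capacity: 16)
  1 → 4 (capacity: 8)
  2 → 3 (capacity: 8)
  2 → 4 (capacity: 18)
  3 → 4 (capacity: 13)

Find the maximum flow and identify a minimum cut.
Max flow = 7, Min cut edges: (0,1)

Maximum flow: 7
Minimum cut: (0,1)
Partition: S = [0], T = [1, 2, 3, 4]

Max-flow min-cut theorem verified: both equal 7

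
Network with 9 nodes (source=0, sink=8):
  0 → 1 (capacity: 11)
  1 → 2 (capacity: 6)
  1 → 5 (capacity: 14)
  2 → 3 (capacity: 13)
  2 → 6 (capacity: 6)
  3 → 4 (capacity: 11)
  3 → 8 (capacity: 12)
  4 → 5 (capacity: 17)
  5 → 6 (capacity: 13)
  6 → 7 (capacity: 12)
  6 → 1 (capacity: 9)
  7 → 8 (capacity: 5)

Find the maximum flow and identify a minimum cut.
Max flow = 11, Min cut edges: (1,2), (7,8)

Maximum flow: 11
Minimum cut: (1,2), (7,8)
Partition: S = [0, 1, 4, 5, 6, 7], T = [2, 3, 8]

Max-flow min-cut theorem verified: both equal 11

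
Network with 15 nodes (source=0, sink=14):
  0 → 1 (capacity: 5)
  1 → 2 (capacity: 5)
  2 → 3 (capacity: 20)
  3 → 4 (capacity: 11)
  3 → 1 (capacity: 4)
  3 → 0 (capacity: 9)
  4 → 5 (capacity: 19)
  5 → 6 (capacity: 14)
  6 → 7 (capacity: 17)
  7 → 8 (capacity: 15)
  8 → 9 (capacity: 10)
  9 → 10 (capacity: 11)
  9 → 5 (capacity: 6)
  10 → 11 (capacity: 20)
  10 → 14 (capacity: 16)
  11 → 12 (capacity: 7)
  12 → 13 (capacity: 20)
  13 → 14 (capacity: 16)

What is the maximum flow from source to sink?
Maximum flow = 5

Max flow: 5

Flow assignment:
  0 → 1: 5/5
  1 → 2: 5/5
  2 → 3: 5/20
  3 → 4: 5/11
  4 → 5: 5/19
  5 → 6: 5/14
  6 → 7: 5/17
  7 → 8: 5/15
  8 → 9: 5/10
  9 → 10: 5/11
  10 → 14: 5/16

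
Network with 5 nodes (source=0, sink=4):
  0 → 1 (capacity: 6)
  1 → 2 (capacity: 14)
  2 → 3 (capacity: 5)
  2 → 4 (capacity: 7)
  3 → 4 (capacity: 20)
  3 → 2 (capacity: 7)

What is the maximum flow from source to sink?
Maximum flow = 6

Max flow: 6

Flow assignment:
  0 → 1: 6/6
  1 → 2: 6/14
  2 → 4: 6/7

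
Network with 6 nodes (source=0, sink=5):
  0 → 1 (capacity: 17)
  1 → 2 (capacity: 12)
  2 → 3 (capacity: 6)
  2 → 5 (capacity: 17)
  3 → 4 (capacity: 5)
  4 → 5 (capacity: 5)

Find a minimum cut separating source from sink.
Min cut value = 12, edges: (1,2)

Min cut value: 12
Partition: S = [0, 1], T = [2, 3, 4, 5]
Cut edges: (1,2)

By max-flow min-cut theorem, max flow = min cut = 12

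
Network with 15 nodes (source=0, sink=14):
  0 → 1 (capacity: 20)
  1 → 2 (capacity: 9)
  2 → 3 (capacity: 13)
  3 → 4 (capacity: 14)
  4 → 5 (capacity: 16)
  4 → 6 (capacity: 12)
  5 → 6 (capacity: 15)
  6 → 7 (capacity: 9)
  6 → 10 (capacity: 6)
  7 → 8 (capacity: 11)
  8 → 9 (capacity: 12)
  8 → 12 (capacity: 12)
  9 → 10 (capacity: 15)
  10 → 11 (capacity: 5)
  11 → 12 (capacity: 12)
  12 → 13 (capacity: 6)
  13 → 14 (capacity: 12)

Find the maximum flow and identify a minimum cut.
Max flow = 6, Min cut edges: (12,13)

Maximum flow: 6
Minimum cut: (12,13)
Partition: S = [0, 1, 2, 3, 4, 5, 6, 7, 8, 9, 10, 11, 12], T = [13, 14]

Max-flow min-cut theorem verified: both equal 6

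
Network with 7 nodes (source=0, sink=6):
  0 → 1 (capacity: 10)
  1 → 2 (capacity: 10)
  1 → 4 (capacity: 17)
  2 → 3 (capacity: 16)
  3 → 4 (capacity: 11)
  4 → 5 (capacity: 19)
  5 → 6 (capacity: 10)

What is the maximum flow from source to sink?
Maximum flow = 10

Max flow: 10

Flow assignment:
  0 → 1: 10/10
  1 → 4: 10/17
  4 → 5: 10/19
  5 → 6: 10/10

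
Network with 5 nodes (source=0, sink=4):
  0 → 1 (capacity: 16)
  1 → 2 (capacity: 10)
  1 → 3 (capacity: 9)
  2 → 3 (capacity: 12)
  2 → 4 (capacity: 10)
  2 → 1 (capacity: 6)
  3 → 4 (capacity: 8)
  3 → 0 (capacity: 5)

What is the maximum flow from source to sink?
Maximum flow = 16

Max flow: 16

Flow assignment:
  0 → 1: 16/16
  1 → 2: 10/10
  1 → 3: 6/9
  2 → 4: 10/10
  3 → 4: 6/8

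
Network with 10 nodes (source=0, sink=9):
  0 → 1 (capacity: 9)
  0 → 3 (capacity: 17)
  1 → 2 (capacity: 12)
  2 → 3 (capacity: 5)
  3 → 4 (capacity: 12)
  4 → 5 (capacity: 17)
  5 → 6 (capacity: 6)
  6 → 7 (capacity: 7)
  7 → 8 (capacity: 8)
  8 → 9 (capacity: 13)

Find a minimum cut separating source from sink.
Min cut value = 6, edges: (5,6)

Min cut value: 6
Partition: S = [0, 1, 2, 3, 4, 5], T = [6, 7, 8, 9]
Cut edges: (5,6)

By max-flow min-cut theorem, max flow = min cut = 6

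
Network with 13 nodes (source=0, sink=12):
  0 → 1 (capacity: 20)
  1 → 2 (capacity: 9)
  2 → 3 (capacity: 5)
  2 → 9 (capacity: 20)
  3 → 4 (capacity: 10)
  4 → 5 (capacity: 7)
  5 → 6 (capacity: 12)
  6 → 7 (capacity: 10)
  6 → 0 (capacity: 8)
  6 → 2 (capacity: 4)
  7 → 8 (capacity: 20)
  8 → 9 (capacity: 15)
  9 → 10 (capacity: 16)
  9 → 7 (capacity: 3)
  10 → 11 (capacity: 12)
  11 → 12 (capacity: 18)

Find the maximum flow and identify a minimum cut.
Max flow = 9, Min cut edges: (1,2)

Maximum flow: 9
Minimum cut: (1,2)
Partition: S = [0, 1], T = [2, 3, 4, 5, 6, 7, 8, 9, 10, 11, 12]

Max-flow min-cut theorem verified: both equal 9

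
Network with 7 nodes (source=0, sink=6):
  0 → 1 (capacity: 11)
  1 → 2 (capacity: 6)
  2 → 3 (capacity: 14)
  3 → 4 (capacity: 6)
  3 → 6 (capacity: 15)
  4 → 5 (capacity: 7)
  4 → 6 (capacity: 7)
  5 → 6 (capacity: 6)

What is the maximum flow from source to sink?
Maximum flow = 6

Max flow: 6

Flow assignment:
  0 → 1: 6/11
  1 → 2: 6/6
  2 → 3: 6/14
  3 → 6: 6/15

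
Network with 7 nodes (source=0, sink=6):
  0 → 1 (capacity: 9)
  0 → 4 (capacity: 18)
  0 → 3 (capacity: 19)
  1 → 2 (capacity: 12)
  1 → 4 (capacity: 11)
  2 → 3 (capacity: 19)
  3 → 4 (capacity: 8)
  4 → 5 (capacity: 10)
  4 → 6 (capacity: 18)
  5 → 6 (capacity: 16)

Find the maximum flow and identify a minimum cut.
Max flow = 28, Min cut edges: (4,5), (4,6)

Maximum flow: 28
Minimum cut: (4,5), (4,6)
Partition: S = [0, 1, 2, 3, 4], T = [5, 6]

Max-flow min-cut theorem verified: both equal 28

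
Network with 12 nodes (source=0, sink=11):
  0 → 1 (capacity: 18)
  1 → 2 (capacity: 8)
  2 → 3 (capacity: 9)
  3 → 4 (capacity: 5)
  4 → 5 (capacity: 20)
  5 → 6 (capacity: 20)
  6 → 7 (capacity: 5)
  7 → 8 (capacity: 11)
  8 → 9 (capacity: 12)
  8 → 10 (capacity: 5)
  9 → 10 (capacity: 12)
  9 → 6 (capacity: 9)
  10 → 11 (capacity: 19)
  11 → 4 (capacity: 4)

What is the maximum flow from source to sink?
Maximum flow = 5

Max flow: 5

Flow assignment:
  0 → 1: 5/18
  1 → 2: 5/8
  2 → 3: 5/9
  3 → 4: 5/5
  4 → 5: 5/20
  5 → 6: 5/20
  6 → 7: 5/5
  7 → 8: 5/11
  8 → 10: 5/5
  10 → 11: 5/19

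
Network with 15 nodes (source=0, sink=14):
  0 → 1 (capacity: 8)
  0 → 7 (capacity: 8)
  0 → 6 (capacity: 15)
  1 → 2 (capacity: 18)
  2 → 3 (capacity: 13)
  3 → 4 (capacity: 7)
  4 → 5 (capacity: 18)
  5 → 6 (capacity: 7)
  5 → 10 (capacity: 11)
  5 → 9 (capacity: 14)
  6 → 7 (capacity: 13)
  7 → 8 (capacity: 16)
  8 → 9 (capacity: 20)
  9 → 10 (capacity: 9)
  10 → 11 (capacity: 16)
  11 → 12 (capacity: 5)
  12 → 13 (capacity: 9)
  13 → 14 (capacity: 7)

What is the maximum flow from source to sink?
Maximum flow = 5

Max flow: 5

Flow assignment:
  0 → 1: 5/8
  1 → 2: 5/18
  2 → 3: 5/13
  3 → 4: 5/7
  4 → 5: 5/18
  5 → 6: 5/7
  6 → 7: 5/13
  7 → 8: 5/16
  8 → 9: 5/20
  9 → 10: 5/9
  10 → 11: 5/16
  11 → 12: 5/5
  12 → 13: 5/9
  13 → 14: 5/7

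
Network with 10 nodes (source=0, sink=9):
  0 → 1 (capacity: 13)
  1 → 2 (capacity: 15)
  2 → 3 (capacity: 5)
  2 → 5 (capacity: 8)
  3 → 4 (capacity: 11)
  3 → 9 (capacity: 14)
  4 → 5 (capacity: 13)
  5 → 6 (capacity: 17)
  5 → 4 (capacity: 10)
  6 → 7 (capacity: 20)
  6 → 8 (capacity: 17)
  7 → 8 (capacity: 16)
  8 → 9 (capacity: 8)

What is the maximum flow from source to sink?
Maximum flow = 13

Max flow: 13

Flow assignment:
  0 → 1: 13/13
  1 → 2: 13/15
  2 → 3: 5/5
  2 → 5: 8/8
  3 → 9: 5/14
  5 → 6: 8/17
  6 → 8: 8/17
  8 → 9: 8/8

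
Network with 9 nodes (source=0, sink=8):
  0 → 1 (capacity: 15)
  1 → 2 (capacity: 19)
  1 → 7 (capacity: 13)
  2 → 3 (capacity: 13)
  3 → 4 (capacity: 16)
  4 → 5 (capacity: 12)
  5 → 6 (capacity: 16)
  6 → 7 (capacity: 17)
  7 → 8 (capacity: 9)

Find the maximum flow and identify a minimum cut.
Max flow = 9, Min cut edges: (7,8)

Maximum flow: 9
Minimum cut: (7,8)
Partition: S = [0, 1, 2, 3, 4, 5, 6, 7], T = [8]

Max-flow min-cut theorem verified: both equal 9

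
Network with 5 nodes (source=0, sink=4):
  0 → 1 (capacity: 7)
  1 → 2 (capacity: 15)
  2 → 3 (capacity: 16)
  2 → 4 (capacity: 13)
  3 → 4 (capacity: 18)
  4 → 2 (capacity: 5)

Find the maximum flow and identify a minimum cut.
Max flow = 7, Min cut edges: (0,1)

Maximum flow: 7
Minimum cut: (0,1)
Partition: S = [0], T = [1, 2, 3, 4]

Max-flow min-cut theorem verified: both equal 7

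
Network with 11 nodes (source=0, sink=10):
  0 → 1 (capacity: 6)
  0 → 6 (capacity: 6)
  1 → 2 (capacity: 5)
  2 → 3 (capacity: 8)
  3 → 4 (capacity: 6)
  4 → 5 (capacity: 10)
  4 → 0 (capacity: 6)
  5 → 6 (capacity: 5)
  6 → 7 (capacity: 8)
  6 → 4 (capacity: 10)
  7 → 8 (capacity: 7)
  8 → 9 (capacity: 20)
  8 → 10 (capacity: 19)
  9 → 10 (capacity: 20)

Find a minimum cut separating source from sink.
Min cut value = 7, edges: (7,8)

Min cut value: 7
Partition: S = [0, 1, 2, 3, 4, 5, 6, 7], T = [8, 9, 10]
Cut edges: (7,8)

By max-flow min-cut theorem, max flow = min cut = 7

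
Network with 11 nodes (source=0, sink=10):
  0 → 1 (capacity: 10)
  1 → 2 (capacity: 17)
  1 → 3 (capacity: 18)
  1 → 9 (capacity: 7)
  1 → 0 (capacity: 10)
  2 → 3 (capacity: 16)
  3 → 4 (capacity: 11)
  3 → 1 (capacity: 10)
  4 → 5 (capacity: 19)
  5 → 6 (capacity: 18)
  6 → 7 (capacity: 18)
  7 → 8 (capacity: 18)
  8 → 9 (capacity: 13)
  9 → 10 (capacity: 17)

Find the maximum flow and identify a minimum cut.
Max flow = 10, Min cut edges: (0,1)

Maximum flow: 10
Minimum cut: (0,1)
Partition: S = [0], T = [1, 2, 3, 4, 5, 6, 7, 8, 9, 10]

Max-flow min-cut theorem verified: both equal 10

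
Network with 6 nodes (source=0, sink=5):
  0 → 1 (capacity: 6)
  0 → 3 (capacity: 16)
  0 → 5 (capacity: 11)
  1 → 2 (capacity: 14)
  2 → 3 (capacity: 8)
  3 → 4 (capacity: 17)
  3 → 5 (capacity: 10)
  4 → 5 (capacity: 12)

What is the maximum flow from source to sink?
Maximum flow = 33

Max flow: 33

Flow assignment:
  0 → 1: 6/6
  0 → 3: 16/16
  0 → 5: 11/11
  1 → 2: 6/14
  2 → 3: 6/8
  3 → 4: 12/17
  3 → 5: 10/10
  4 → 5: 12/12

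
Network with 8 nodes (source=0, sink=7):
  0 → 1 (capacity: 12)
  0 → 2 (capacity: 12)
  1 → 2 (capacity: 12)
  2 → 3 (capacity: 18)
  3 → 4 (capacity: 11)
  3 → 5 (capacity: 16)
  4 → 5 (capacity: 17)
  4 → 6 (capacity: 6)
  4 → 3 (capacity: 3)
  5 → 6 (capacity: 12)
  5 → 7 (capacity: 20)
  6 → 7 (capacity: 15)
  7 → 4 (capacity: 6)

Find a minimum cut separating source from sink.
Min cut value = 18, edges: (2,3)

Min cut value: 18
Partition: S = [0, 1, 2], T = [3, 4, 5, 6, 7]
Cut edges: (2,3)

By max-flow min-cut theorem, max flow = min cut = 18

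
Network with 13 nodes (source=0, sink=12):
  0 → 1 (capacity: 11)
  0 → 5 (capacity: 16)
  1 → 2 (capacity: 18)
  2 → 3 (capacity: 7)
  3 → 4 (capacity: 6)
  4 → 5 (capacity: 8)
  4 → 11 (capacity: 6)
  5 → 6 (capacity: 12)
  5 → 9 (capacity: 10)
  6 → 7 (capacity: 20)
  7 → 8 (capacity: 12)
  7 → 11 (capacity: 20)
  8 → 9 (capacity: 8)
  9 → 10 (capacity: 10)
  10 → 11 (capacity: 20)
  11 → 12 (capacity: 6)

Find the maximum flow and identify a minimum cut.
Max flow = 6, Min cut edges: (11,12)

Maximum flow: 6
Minimum cut: (11,12)
Partition: S = [0, 1, 2, 3, 4, 5, 6, 7, 8, 9, 10, 11], T = [12]

Max-flow min-cut theorem verified: both equal 6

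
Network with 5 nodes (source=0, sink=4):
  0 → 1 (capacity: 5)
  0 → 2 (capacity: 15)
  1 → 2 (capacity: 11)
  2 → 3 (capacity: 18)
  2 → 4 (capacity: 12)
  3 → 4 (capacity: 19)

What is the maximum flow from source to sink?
Maximum flow = 20

Max flow: 20

Flow assignment:
  0 → 1: 5/5
  0 → 2: 15/15
  1 → 2: 5/11
  2 → 3: 8/18
  2 → 4: 12/12
  3 → 4: 8/19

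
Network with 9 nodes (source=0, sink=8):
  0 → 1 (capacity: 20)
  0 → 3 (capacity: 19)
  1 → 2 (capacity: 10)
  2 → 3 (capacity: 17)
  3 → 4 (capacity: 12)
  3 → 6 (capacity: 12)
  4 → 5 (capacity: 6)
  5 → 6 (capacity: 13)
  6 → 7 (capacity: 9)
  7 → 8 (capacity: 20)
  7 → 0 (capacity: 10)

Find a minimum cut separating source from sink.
Min cut value = 9, edges: (6,7)

Min cut value: 9
Partition: S = [0, 1, 2, 3, 4, 5, 6], T = [7, 8]
Cut edges: (6,7)

By max-flow min-cut theorem, max flow = min cut = 9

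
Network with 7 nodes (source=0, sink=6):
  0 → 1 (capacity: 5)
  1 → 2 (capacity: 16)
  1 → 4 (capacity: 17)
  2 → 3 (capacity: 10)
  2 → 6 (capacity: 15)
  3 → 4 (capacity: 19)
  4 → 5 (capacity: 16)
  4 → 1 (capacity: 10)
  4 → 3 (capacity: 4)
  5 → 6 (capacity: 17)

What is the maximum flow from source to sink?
Maximum flow = 5

Max flow: 5

Flow assignment:
  0 → 1: 5/5
  1 → 2: 5/16
  2 → 6: 5/15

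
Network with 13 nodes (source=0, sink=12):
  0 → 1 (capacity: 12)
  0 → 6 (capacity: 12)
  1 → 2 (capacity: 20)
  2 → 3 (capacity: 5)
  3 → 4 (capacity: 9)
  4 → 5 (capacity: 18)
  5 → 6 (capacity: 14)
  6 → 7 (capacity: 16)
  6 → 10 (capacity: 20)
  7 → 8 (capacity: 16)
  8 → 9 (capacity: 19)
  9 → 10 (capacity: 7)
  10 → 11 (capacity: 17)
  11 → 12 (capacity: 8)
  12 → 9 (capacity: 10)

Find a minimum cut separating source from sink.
Min cut value = 8, edges: (11,12)

Min cut value: 8
Partition: S = [0, 1, 2, 3, 4, 5, 6, 7, 8, 9, 10, 11], T = [12]
Cut edges: (11,12)

By max-flow min-cut theorem, max flow = min cut = 8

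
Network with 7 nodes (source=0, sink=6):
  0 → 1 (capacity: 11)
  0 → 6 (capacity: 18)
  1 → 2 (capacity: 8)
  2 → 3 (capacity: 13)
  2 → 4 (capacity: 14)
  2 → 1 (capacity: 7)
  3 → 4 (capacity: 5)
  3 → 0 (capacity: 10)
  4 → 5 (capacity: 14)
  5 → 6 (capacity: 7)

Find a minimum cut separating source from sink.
Min cut value = 25, edges: (0,6), (5,6)

Min cut value: 25
Partition: S = [0, 1, 2, 3, 4, 5], T = [6]
Cut edges: (0,6), (5,6)

By max-flow min-cut theorem, max flow = min cut = 25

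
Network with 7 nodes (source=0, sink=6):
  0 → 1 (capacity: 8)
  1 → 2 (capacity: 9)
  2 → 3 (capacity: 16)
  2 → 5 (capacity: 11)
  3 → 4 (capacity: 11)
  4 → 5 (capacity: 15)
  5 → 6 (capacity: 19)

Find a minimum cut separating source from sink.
Min cut value = 8, edges: (0,1)

Min cut value: 8
Partition: S = [0], T = [1, 2, 3, 4, 5, 6]
Cut edges: (0,1)

By max-flow min-cut theorem, max flow = min cut = 8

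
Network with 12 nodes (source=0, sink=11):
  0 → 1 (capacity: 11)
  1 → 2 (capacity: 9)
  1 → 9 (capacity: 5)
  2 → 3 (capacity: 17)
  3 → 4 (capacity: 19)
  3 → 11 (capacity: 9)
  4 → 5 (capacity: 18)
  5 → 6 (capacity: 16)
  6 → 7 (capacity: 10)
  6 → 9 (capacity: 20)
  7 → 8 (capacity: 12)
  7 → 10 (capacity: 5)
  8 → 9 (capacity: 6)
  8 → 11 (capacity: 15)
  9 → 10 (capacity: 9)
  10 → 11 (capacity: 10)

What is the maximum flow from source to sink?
Maximum flow = 11

Max flow: 11

Flow assignment:
  0 → 1: 11/11
  1 → 2: 9/9
  1 → 9: 2/5
  2 → 3: 9/17
  3 → 11: 9/9
  9 → 10: 2/9
  10 → 11: 2/10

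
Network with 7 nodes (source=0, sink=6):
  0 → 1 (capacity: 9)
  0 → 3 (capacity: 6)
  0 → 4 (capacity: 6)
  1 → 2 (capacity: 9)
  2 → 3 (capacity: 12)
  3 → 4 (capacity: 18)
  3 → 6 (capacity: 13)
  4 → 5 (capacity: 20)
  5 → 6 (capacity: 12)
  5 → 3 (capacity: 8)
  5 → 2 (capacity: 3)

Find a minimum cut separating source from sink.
Min cut value = 21, edges: (0,3), (0,4), (1,2)

Min cut value: 21
Partition: S = [0, 1], T = [2, 3, 4, 5, 6]
Cut edges: (0,3), (0,4), (1,2)

By max-flow min-cut theorem, max flow = min cut = 21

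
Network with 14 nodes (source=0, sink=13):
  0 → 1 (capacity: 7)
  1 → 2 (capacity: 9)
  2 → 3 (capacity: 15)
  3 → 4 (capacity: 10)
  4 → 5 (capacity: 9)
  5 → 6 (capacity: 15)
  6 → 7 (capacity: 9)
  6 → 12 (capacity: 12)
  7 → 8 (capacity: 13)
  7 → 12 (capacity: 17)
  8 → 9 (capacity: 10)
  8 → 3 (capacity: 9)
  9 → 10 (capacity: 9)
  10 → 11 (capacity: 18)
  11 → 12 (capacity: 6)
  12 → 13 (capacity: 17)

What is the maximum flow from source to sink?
Maximum flow = 7

Max flow: 7

Flow assignment:
  0 → 1: 7/7
  1 → 2: 7/9
  2 → 3: 7/15
  3 → 4: 7/10
  4 → 5: 7/9
  5 → 6: 7/15
  6 → 12: 7/12
  12 → 13: 7/17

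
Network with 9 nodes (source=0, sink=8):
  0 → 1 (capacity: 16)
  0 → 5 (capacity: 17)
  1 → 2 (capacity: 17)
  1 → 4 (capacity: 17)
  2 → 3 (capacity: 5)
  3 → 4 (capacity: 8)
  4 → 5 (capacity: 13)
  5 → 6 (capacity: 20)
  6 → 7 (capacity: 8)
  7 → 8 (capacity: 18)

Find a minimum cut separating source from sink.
Min cut value = 8, edges: (6,7)

Min cut value: 8
Partition: S = [0, 1, 2, 3, 4, 5, 6], T = [7, 8]
Cut edges: (6,7)

By max-flow min-cut theorem, max flow = min cut = 8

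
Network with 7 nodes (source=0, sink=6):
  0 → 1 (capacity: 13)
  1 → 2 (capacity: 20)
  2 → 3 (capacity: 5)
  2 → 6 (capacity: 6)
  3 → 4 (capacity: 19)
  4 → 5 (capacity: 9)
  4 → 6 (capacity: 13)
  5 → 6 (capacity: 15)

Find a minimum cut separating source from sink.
Min cut value = 11, edges: (2,3), (2,6)

Min cut value: 11
Partition: S = [0, 1, 2], T = [3, 4, 5, 6]
Cut edges: (2,3), (2,6)

By max-flow min-cut theorem, max flow = min cut = 11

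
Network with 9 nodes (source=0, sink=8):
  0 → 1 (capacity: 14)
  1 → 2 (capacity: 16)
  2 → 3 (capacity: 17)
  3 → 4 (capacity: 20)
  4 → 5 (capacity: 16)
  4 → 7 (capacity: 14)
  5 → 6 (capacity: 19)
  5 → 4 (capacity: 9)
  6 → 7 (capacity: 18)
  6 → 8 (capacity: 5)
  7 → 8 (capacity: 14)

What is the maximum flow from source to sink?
Maximum flow = 14

Max flow: 14

Flow assignment:
  0 → 1: 14/14
  1 → 2: 14/16
  2 → 3: 14/17
  3 → 4: 14/20
  4 → 7: 14/14
  7 → 8: 14/14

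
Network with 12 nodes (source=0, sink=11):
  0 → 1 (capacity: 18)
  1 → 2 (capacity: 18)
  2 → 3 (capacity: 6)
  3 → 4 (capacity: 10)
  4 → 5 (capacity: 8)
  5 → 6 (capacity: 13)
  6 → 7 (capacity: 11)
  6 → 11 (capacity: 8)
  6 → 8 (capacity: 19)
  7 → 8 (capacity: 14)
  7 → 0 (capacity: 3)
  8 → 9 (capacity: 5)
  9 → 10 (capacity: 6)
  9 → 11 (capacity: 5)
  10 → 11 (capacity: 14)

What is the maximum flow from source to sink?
Maximum flow = 6

Max flow: 6

Flow assignment:
  0 → 1: 6/18
  1 → 2: 6/18
  2 → 3: 6/6
  3 → 4: 6/10
  4 → 5: 6/8
  5 → 6: 6/13
  6 → 11: 6/8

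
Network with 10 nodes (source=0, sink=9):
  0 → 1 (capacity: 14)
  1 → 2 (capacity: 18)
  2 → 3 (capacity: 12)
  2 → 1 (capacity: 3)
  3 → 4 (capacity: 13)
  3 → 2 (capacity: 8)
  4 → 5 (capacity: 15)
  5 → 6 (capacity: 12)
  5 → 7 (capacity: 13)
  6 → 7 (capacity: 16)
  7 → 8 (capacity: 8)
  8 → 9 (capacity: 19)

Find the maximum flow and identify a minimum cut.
Max flow = 8, Min cut edges: (7,8)

Maximum flow: 8
Minimum cut: (7,8)
Partition: S = [0, 1, 2, 3, 4, 5, 6, 7], T = [8, 9]

Max-flow min-cut theorem verified: both equal 8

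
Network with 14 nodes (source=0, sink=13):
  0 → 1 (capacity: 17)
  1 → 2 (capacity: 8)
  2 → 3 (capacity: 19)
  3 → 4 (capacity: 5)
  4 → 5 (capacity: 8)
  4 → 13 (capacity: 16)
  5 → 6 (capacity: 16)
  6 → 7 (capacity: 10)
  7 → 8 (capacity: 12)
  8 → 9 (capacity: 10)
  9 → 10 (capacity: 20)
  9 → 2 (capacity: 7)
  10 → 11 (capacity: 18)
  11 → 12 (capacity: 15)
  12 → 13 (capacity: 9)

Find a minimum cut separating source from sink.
Min cut value = 5, edges: (3,4)

Min cut value: 5
Partition: S = [0, 1, 2, 3], T = [4, 5, 6, 7, 8, 9, 10, 11, 12, 13]
Cut edges: (3,4)

By max-flow min-cut theorem, max flow = min cut = 5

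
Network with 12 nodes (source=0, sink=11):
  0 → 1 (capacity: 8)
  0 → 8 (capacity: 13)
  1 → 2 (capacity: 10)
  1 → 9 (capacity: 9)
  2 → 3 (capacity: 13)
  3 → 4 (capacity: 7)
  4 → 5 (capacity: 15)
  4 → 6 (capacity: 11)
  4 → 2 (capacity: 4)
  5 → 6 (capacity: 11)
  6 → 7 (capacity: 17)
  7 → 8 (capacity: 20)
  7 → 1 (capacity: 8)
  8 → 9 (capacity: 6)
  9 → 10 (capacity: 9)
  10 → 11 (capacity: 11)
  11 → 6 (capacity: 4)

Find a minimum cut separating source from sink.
Min cut value = 9, edges: (9,10)

Min cut value: 9
Partition: S = [0, 1, 2, 3, 4, 5, 6, 7, 8, 9], T = [10, 11]
Cut edges: (9,10)

By max-flow min-cut theorem, max flow = min cut = 9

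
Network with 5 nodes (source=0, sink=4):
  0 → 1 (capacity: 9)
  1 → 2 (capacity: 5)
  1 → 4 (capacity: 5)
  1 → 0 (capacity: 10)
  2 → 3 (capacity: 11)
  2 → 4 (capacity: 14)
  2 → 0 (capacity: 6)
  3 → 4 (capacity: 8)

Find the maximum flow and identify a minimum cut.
Max flow = 9, Min cut edges: (0,1)

Maximum flow: 9
Minimum cut: (0,1)
Partition: S = [0], T = [1, 2, 3, 4]

Max-flow min-cut theorem verified: both equal 9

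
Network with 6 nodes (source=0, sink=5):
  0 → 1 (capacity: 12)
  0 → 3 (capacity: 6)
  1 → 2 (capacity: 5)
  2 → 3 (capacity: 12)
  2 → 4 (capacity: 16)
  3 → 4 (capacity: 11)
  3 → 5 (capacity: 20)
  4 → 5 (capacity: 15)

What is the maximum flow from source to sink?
Maximum flow = 11

Max flow: 11

Flow assignment:
  0 → 1: 5/12
  0 → 3: 6/6
  1 → 2: 5/5
  2 → 3: 5/12
  3 → 5: 11/20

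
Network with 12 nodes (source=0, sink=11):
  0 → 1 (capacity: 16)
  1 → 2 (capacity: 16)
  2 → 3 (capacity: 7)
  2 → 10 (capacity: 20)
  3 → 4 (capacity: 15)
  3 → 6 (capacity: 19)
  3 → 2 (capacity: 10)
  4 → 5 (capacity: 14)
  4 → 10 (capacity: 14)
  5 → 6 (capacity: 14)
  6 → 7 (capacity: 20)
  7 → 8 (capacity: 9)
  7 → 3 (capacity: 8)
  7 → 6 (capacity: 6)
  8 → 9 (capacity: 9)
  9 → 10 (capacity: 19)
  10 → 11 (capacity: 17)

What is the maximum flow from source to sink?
Maximum flow = 16

Max flow: 16

Flow assignment:
  0 → 1: 16/16
  1 → 2: 16/16
  2 → 10: 16/20
  10 → 11: 16/17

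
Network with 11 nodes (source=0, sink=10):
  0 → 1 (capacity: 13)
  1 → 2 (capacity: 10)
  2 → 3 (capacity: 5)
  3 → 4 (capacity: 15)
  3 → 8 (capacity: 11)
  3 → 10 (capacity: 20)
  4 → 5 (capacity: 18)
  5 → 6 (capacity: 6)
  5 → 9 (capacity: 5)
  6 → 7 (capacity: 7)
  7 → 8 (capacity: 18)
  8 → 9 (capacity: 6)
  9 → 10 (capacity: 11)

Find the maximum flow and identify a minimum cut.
Max flow = 5, Min cut edges: (2,3)

Maximum flow: 5
Minimum cut: (2,3)
Partition: S = [0, 1, 2], T = [3, 4, 5, 6, 7, 8, 9, 10]

Max-flow min-cut theorem verified: both equal 5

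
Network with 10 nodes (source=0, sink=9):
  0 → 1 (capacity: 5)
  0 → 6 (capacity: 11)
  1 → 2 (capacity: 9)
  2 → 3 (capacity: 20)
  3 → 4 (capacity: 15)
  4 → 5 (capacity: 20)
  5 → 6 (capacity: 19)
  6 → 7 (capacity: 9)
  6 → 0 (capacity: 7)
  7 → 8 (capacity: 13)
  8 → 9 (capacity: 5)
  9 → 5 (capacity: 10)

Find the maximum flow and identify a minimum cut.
Max flow = 5, Min cut edges: (8,9)

Maximum flow: 5
Minimum cut: (8,9)
Partition: S = [0, 1, 2, 3, 4, 5, 6, 7, 8], T = [9]

Max-flow min-cut theorem verified: both equal 5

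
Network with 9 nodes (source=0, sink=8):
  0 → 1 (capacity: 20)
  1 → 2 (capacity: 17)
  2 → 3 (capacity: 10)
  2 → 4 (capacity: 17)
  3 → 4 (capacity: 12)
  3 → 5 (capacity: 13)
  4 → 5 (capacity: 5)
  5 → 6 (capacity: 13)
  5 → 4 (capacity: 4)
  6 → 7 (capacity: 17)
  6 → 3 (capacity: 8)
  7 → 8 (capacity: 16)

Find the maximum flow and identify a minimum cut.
Max flow = 13, Min cut edges: (5,6)

Maximum flow: 13
Minimum cut: (5,6)
Partition: S = [0, 1, 2, 3, 4, 5], T = [6, 7, 8]

Max-flow min-cut theorem verified: both equal 13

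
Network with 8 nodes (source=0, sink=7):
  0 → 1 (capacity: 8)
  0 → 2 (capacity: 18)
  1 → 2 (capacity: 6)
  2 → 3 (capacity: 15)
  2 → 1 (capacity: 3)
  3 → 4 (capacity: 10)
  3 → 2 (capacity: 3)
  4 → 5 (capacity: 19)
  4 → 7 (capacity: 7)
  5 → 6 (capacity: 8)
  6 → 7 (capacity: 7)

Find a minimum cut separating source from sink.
Min cut value = 10, edges: (3,4)

Min cut value: 10
Partition: S = [0, 1, 2, 3], T = [4, 5, 6, 7]
Cut edges: (3,4)

By max-flow min-cut theorem, max flow = min cut = 10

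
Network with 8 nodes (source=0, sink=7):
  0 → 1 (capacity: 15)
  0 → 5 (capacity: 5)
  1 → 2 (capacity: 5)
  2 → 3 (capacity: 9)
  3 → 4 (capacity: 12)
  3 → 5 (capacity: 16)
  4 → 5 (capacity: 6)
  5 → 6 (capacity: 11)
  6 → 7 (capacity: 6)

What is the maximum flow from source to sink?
Maximum flow = 6

Max flow: 6

Flow assignment:
  0 → 1: 5/15
  0 → 5: 1/5
  1 → 2: 5/5
  2 → 3: 5/9
  3 → 5: 5/16
  5 → 6: 6/11
  6 → 7: 6/6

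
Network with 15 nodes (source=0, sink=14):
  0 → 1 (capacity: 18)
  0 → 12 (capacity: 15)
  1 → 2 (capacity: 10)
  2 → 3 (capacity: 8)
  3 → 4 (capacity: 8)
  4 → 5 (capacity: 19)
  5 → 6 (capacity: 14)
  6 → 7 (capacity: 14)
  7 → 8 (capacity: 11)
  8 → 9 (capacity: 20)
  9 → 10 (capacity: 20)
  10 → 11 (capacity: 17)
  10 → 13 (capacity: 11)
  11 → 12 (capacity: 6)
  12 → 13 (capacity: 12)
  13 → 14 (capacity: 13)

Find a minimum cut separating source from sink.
Min cut value = 13, edges: (13,14)

Min cut value: 13
Partition: S = [0, 1, 2, 3, 4, 5, 6, 7, 8, 9, 10, 11, 12, 13], T = [14]
Cut edges: (13,14)

By max-flow min-cut theorem, max flow = min cut = 13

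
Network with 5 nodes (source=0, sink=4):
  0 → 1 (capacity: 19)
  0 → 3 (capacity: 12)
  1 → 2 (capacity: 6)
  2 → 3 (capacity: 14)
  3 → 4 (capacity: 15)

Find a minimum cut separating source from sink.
Min cut value = 15, edges: (3,4)

Min cut value: 15
Partition: S = [0, 1, 2, 3], T = [4]
Cut edges: (3,4)

By max-flow min-cut theorem, max flow = min cut = 15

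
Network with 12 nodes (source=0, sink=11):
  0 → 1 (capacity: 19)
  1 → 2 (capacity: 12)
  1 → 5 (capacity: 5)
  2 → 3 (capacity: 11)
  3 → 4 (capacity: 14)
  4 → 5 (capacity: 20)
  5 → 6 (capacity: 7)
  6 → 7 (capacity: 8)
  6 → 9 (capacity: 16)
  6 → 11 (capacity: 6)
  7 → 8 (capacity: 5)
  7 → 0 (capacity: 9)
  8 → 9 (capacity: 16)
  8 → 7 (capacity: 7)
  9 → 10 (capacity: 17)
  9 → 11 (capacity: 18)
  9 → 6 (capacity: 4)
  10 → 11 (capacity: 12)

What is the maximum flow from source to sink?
Maximum flow = 7

Max flow: 7

Flow assignment:
  0 → 1: 7/19
  1 → 2: 7/12
  2 → 3: 7/11
  3 → 4: 7/14
  4 → 5: 7/20
  5 → 6: 7/7
  6 → 9: 1/16
  6 → 11: 6/6
  9 → 11: 1/18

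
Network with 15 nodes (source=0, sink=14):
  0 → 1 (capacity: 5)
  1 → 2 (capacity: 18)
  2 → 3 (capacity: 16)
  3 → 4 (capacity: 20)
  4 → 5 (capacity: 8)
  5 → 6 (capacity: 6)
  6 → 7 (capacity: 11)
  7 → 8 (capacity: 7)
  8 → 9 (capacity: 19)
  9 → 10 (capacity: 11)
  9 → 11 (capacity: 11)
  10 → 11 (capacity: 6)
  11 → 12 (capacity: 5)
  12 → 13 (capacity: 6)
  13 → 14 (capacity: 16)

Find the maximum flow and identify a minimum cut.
Max flow = 5, Min cut edges: (11,12)

Maximum flow: 5
Minimum cut: (11,12)
Partition: S = [0, 1, 2, 3, 4, 5, 6, 7, 8, 9, 10, 11], T = [12, 13, 14]

Max-flow min-cut theorem verified: both equal 5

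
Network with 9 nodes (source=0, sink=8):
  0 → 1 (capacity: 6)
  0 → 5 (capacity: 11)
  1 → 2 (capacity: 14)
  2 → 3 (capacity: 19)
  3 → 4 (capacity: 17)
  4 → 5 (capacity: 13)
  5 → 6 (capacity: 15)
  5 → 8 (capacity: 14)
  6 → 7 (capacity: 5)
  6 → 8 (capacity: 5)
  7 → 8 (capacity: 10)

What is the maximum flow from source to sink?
Maximum flow = 17

Max flow: 17

Flow assignment:
  0 → 1: 6/6
  0 → 5: 11/11
  1 → 2: 6/14
  2 → 3: 6/19
  3 → 4: 6/17
  4 → 5: 6/13
  5 → 6: 3/15
  5 → 8: 14/14
  6 → 8: 3/5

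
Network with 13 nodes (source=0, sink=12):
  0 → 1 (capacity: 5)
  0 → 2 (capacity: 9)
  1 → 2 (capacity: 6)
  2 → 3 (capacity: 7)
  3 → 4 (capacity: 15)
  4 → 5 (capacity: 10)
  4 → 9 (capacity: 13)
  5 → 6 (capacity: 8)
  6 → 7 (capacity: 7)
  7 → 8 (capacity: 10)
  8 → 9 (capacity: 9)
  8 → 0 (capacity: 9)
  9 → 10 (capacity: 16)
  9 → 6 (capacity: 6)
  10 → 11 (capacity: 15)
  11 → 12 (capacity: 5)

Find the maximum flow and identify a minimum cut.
Max flow = 5, Min cut edges: (11,12)

Maximum flow: 5
Minimum cut: (11,12)
Partition: S = [0, 1, 2, 3, 4, 5, 6, 7, 8, 9, 10, 11], T = [12]

Max-flow min-cut theorem verified: both equal 5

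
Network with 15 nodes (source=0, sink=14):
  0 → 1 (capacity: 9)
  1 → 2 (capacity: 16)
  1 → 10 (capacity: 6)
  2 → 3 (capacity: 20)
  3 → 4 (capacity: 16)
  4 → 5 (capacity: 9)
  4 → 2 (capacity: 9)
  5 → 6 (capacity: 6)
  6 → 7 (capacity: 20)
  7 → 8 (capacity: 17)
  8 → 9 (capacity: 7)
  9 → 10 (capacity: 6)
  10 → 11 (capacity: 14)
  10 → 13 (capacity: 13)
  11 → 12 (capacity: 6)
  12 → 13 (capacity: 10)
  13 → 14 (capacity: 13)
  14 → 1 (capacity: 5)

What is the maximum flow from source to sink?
Maximum flow = 9

Max flow: 9

Flow assignment:
  0 → 1: 9/9
  1 → 2: 3/16
  1 → 10: 6/6
  2 → 3: 3/20
  3 → 4: 3/16
  4 → 5: 3/9
  5 → 6: 3/6
  6 → 7: 3/20
  7 → 8: 3/17
  8 → 9: 3/7
  9 → 10: 3/6
  10 → 13: 9/13
  13 → 14: 9/13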